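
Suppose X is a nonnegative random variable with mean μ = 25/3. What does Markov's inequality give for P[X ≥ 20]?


μ = E[X] = 25/3, a = 20.
Markov: P[X ≥ 20] ≤ μ/a = (25/3)/20 = 5/12.
Numerically: ≈ 0.4167.
(Since a = 20 > μ = 8.3333, the bound 5/12 is < 1 and informative.)

P[X ≥ 20] ≤ 5/12 ≈ 0.4167.


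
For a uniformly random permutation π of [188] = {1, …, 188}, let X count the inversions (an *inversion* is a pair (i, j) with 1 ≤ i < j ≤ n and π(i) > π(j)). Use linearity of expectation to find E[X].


Write X = Σ X_I over the C(188, 2) = 17578 pairs i < j, with X_I the indicator of one inversion.
There are 17578 indicators.
For each fixed pair i < j, the values π(i) and π(j) are two distinct elements of {1, …, 188} in uniformly random order; by symmetry P[π(i) > π(j)] = 1/2.
By linearity: E[X] = 17578 · (1/2) = C(188, 2) · (1/2) = 17578/2 = 8789 ≈ 8789.00000.

E[X] = 8789 = 8789.00000.


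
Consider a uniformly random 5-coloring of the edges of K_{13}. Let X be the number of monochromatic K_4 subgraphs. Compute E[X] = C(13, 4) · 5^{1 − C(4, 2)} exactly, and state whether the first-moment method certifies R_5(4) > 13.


E[X] = C(13, 4) · 5^{1 − 6} = 715 · 5^{−5} = 715/3125.
As a reduced fraction: E[X] = 143/625 ≈ 0.228800.
Is E[X] < 1? YES.
Since E[X] < 1, there exists a 5-coloring of K_{13} with no monochromatic K_4; hence R_5(4) > 13.

E[X] = 143/625 ≈ 0.228800; E[X] < 1, so R_5(4) > 13.


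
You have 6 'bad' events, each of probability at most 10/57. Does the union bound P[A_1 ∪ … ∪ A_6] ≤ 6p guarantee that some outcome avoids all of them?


Union bound: P[∪_{i=1}^{6} A_i] ≤ Σ_i P[A_i] ≤ 6·p = 6·(10/57) = 20/19.
Numerically: 20/19 ≈ 1.0526316.
Is 20/19 < 1? NO.
Since the bound 20/19 is ≥ 1, the union bound is uninformative here; it does NOT by itself certify existence.

6·p = 20/19 ≈ 1.0526316; existence NOT certified by the union bound.


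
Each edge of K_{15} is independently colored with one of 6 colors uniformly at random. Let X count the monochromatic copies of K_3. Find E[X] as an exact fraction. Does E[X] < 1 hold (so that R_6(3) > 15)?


E[X] = C(15, 3) · 6^{1 − 3} = 455 · 6^{−2} = 455/36.
As a reduced fraction: E[X] = 455/36 ≈ 12.6389.
Is E[X] < 1? NO.
Since E[X] ≥ 1, the first-moment bound is inconclusive at n = 15; it does NOT by itself certify R_6(3) > 15.

E[X] = 455/36 ≈ 12.6389; E[X] ≥ 1; first-moment method inconclusive here.


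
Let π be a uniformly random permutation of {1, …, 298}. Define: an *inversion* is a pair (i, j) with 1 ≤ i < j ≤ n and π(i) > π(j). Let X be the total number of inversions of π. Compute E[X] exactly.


Write X = Σ X_I over the C(298, 2) = 44253 pairs i < j, with X_I the indicator of one inversion.
There are 44253 indicators.
For each fixed pair i < j, the values π(i) and π(j) are two distinct elements of {1, …, 298} in uniformly random order; by symmetry P[π(i) > π(j)] = 1/2.
By linearity: E[X] = 44253 · (1/2) = C(298, 2) · (1/2) = 44253/2 = 44253/2 ≈ 22126.500000.

E[X] = 44253/2 = 22126.500000.


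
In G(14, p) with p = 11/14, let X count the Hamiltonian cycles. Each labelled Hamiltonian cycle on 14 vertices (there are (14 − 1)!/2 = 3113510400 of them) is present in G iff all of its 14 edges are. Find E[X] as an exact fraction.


K_14 has (14 − 1)!/2 = 3113510400 labelled Hamiltonian cycles.
For each such Hamiltonian cycle H, let X_H = 1 if all 14 edges of H are present in G. Then P[X_H = 1] = p^{14} = (11/14)^{14} = 379749833583241/11112006825558016.
Summing the indicators: E[X] = Σ_H E[X_H] = 3113510400 · p^{14} = 3113510400 · 379749833583241/11112006825558016 = 329898174179601037725/3100448333024.
Numerically: E[X] ≈ 1.064e+08.

E[X] = 3113510400 · (11/14)^{14} = 329898174179601037725/3100448333024 ≈ 1.064e+08.


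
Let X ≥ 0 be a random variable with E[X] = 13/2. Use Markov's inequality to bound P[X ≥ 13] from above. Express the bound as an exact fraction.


μ = E[X] = 13/2, a = 13.
Markov: P[X ≥ 13] ≤ μ/a = (13/2)/13 = 1/2.
Numerically: ≈ 0.500.
(Since a = 13 > μ = 6.500, the bound 1/2 is < 1 and informative.)

P[X ≥ 13] ≤ 1/2 ≈ 0.500.


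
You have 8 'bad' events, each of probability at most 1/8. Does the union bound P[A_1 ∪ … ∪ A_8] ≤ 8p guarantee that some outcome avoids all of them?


Union bound: P[∪_{i=1}^{8} A_i] ≤ Σ_i P[A_i] ≤ 8·p = 8·(1/8) = 1.
Numerically: 1 ≈ 1.0000000.
Is 1 < 1? NO.
Since the bound 1 is ≥ 1, the union bound is uninformative here; it does NOT by itself certify existence.

8·p = 1 ≈ 1.0000000; existence NOT certified by the union bound.


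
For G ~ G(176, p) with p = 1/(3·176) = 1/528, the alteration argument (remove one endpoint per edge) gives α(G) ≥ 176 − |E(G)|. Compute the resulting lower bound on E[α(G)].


E[|E(G)|] = C(176, 2)·p = 15400 · (1/528) = 175/6.
E[α(G)] ≥ n − E[|E(G)|] = 176 − 175/6 = 881/6.
Numerically: ≈ 146.833.
(This is only a lower bound; the true E[α(G)] may be larger.)

E[α(G)] ≥ 881/6 ≈ 146.833.


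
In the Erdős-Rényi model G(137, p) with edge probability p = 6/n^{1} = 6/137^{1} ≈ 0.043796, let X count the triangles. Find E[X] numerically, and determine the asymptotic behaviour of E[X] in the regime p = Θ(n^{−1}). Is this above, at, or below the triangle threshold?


Number of potential triangles: C(137, 3) = 419220.
Each occurs with probability p³ ≈ (0.043796)³ ≈ 8.4002469e-05.
By linearity: E[X] = C(137, 3)·p³ ≈ 419220 · 8.4002469e-05 ≈ 35.21551.
Here α = 1, so p = 6/n is exactly at the triangle threshold p ~ 1/n. Asymptotically E[X] → c³/6 = 6³/6 = 36 ≈ 36.00000, a bounded constant. In this regime the triangle count is asymptotically Poisson(c³/6).

E[X] ≈ 35.21551; in regime p = Θ(1/n^{1}) E[X] stays bounded (at the triangle threshold p ~ 1/n).


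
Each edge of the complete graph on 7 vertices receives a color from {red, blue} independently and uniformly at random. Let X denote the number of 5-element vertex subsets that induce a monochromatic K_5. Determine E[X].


Let X = Σ_S X_S over the C(7, 5) = 21 subsets S of size 5, where X_S = 1 if the K_5 on S is monochromatic.
For a fixed S, the K_5 on S has C(5, 2) = 10 edges. P[all 10 edges red] = (1/2)^10, and likewise for blue, so P[monochromatic] = 2·(1/2)^10 = 2^{1 − 10} = 1/512.
By linearity: E[X] = C(7, 5) · 2^{1 − 10} = 21 · 1/512 = 21/512.
Numerically: E[X] ≈ 0.0410.

E[X] = C(7,5)·2^(1−C(5,2)) = 21/512 ≈ 0.0410.


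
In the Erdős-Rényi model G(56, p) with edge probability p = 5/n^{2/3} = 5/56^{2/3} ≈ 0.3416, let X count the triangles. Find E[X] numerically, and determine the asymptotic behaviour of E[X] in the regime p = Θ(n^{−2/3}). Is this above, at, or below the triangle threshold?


Number of potential triangles: C(56, 3) = 27720.
Each occurs with probability p³ ≈ (0.3416)³ ≈ 3.985969e-02.
By linearity: E[X] = C(56, 3)·p³ ≈ 27720 · 3.985969e-02 ≈ 1104.9107.
Since α = 2/3 < 1, p = c/n^{2/3} ≫ 1/n is above the triangle threshold p ~ 1/n. Asymptotically E[X] ~ (c³/6)·n^{3(1−α)} = (5³/6)·n^{1} → ∞; triangles are abundant w.h.p.

E[X] ≈ 1104.9107; in regime p = Θ(1/n^{2/3}) E[X] diverges (above the triangle threshold p ~ 1/n).


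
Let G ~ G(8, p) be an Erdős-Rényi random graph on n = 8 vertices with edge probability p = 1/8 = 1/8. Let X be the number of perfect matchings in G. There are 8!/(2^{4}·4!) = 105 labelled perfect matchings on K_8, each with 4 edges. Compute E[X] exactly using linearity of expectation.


K_8 has 8!/(2^{4}·4!) = 105 labelled perfect matchings.
For each such perfect matching H, let X_H = 1 if all 4 edges of H are present in G. Then P[X_H = 1] = p^{4} = (1/8)^{4} = 1/4096.
By linearity of expectation: E[X] = Σ_H E[X_H] = 105 · p^{4} = 105 · 1/4096 = 105/4096.
Numerically: E[X] ≈ 0.0256.

E[X] = 105 · (1/8)^{4} = 105/4096 ≈ 0.0256.


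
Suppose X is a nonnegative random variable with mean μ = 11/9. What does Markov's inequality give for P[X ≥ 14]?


μ = E[X] = 11/9, a = 14.
Markov: P[X ≥ 14] ≤ μ/a = (11/9)/14 = 11/126.
Numerically: ≈ 0.087302.
(Since a = 14 > μ = 1.222222, the bound 11/126 is < 1 and informative.)

P[X ≥ 14] ≤ 11/126 ≈ 0.087302.


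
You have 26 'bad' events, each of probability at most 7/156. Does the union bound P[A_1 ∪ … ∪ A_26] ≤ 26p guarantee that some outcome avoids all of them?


Union bound: P[∪_{i=1}^{26} A_i] ≤ Σ_i P[A_i] ≤ 26·p = 26·(7/156) = 7/6.
Numerically: 7/6 ≈ 1.1667.
Is 7/6 < 1? NO.
Since the bound 7/6 is ≥ 1, the union bound is uninformative here; it does NOT by itself certify existence.

26·p = 7/6 ≈ 1.1667; existence NOT certified by the union bound.


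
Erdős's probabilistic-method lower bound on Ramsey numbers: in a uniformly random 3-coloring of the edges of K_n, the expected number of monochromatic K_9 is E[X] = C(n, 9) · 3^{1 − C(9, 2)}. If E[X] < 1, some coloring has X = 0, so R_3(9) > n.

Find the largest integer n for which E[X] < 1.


We need C(n, 9) · 3^{1 − 36} < 1, i.e. C(n, 9) < 3^{36 − 1} = 50031545098999707.
Check values of n near the boundary:
  n = 296: C(296, 9) = 42513789098994080; 42513789098994080 < 50031545098999707? YES
  n = 297: C(297, 9) = 43842345008337645; 43842345008337645 < 50031545098999707? YES
  n = 298: C(298, 9) = 45207677551849890; 45207677551849890 < 50031545098999707? YES
  n = 299: C(299, 9) = 46610674441390059; 46610674441390059 < 50031545098999707? YES
  n = 300: C(300, 9) = 48052241692154700; 48052241692154700 < 50031545098999707? YES
  n = 301: C(301, 9) = 49533303936090975; 49533303936090975 < 50031545098999707? YES
  n = 302: C(302, 9) = 51054804739588650; 51054804739588650 < 50031545098999707? NO
  n = 303: C(303, 9) = 52617706925494425; 52617706925494425 < 50031545098999707? NO
The largest n with C(n, 9) < 50031545098999707 is n = 301 (where E[X] = 16511101312030325/16677181699666569 ≈ 0.990041). Hence R_3(9) > 301, i.e. R_3(9) ≥ 302.

Largest n = 301; hence R_3(9) > 301.


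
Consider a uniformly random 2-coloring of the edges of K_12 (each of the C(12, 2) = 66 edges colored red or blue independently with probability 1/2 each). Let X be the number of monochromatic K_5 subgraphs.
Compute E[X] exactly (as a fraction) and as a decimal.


Let X = Σ_S X_S over the C(12, 5) = 792 subsets S of size 5, where X_S = 1 if the K_5 on S is monochromatic.
For a fixed S, the K_5 on S has C(5, 2) = 10 edges. P[all 10 edges red] = (1/2)^10, and likewise for blue, so P[monochromatic] = 2·(1/2)^10 = 2^{1 − 10} = 1/512.
By linearity: E[X] = C(12, 5) · 2^{1 − 10} = 792 · 1/512 = 99/64.
Numerically: E[X] ≈ 1.5469.

E[X] = C(12,5)·2^(1−C(5,2)) = 99/64 ≈ 1.5469.


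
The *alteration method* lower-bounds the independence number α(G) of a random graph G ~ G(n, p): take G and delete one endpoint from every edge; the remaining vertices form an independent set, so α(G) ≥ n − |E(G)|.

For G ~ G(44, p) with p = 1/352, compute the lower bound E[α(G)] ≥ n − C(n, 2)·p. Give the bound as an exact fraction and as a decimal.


E[|E(G)|] = C(44, 2)·p = 946 · (1/352) = 43/16.
E[α(G)] ≥ n − E[|E(G)|] = 44 − 43/16 = 661/16.
Numerically: ≈ 41.312.
(This is only a lower bound; the true E[α(G)] may be larger.)

E[α(G)] ≥ 661/16 ≈ 41.312.


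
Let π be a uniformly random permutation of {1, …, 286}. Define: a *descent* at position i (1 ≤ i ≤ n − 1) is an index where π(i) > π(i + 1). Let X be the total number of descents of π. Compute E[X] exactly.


Write X = Σ X_I over i = 1, …, 285, with X_I the indicator of one descent.
There are 285 indicators.
For each fixed i, the pair (π(i), π(i+1)) is a uniformly random ordered pair of distinct values from {1, …, 286}; by symmetry P[π(i) > π(i+1)] = 1/2.
By linearity: E[X] = 285 · (1/2) = (286 − 1) · (1/2) = 285/2 ≈ 142.5000.

E[X] = 285/2 = 142.5000.


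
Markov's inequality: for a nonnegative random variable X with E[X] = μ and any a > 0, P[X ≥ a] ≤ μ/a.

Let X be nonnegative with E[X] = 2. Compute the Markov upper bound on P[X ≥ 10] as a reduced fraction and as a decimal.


μ = E[X] = 2, a = 10.
Markov: P[X ≥ 10] ≤ μ/a = (2)/10 = 1/5.
Numerically: ≈ 0.2000.
(Since a = 10 > μ = 2.0000, the bound 1/5 is < 1 and informative.)

P[X ≥ 10] ≤ 1/5 ≈ 0.2000.


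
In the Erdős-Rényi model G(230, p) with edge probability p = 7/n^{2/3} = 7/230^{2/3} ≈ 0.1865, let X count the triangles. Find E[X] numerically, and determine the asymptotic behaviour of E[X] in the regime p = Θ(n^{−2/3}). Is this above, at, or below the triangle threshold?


Number of potential triangles: C(230, 3) = 2001460.
Each occurs with probability p³ ≈ (0.1865)³ ≈ 6.483932e-03.
By linearity: E[X] = C(230, 3)·p³ ≈ 2001460 · 6.483932e-03 ≈ 12977.3304.
Since α = 2/3 < 1, p = c/n^{2/3} ≫ 1/n is above the triangle threshold p ~ 1/n. Asymptotically E[X] ~ (c³/6)·n^{3(1−α)} = (7³/6)·n^{1} → ∞; triangles are abundant w.h.p.

E[X] ≈ 12977.3304; in regime p = Θ(1/n^{2/3}) E[X] diverges (above the triangle threshold p ~ 1/n).


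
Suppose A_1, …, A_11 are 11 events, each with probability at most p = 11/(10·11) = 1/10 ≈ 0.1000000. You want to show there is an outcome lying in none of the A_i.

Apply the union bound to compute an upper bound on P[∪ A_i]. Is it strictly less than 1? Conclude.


Union bound: P[∪_{i=1}^{11} A_i] ≤ Σ_i P[A_i] ≤ 11·p = 11·(1/10) = 11/10.
Numerically: 11/10 ≈ 1.1000000.
Is 11/10 < 1? NO.
Since the bound 11/10 is ≥ 1, the union bound is uninformative here; it does NOT by itself certify existence.

11·p = 11/10 ≈ 1.1000000; existence NOT certified by the union bound.


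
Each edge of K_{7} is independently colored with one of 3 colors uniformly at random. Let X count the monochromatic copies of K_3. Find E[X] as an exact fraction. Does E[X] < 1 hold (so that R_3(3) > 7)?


E[X] = C(7, 3) · 3^{1 − 3} = 35 · 3^{−2} = 35/9.
As a reduced fraction: E[X] = 35/9 ≈ 3.88889.
Is E[X] < 1? NO.
Since E[X] ≥ 1, the first-moment bound is inconclusive at n = 7; it does NOT by itself certify R_3(3) > 7.

E[X] = 35/9 ≈ 3.88889; E[X] ≥ 1; first-moment method inconclusive here.


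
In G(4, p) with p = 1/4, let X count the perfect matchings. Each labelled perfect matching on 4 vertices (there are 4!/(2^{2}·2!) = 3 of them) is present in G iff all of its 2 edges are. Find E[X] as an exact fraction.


K_4 has 4!/(2^{2}·2!) = 3 labelled perfect matchings.
For each such perfect matching H, let X_H = 1 if all 2 edges of H are present in G. Then P[X_H = 1] = p^{2} = (1/4)^{2} = 1/16.
By linearity of expectation: E[X] = Σ_H E[X_H] = 3 · p^{2} = 3 · 1/16 = 3/16.
Numerically: E[X] ≈ 0.1875.

E[X] = 3 · (1/4)^{2} = 3/16 ≈ 0.1875.


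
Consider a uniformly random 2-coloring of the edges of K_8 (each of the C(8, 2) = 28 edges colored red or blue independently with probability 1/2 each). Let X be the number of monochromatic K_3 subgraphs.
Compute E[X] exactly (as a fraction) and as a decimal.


Let X = Σ_S X_S over the C(8, 3) = 56 subsets S of size 3, where X_S = 1 if the K_3 on S is monochromatic.
For a fixed S, the K_3 on S has C(3, 2) = 3 edges. P[all 3 edges red] = (1/2)^3, and likewise for blue, so P[monochromatic] = 2·(1/2)^3 = 2^{1 − 3} = 1/4.
By linearity of expectation: E[X] = C(8, 3) · 2^{1 − 3} = 56 · 1/4 = 14.
Numerically: E[X] ≈ 14.000.

E[X] = C(8,3)·2^(1−C(3,2)) = 14 ≈ 14.000.


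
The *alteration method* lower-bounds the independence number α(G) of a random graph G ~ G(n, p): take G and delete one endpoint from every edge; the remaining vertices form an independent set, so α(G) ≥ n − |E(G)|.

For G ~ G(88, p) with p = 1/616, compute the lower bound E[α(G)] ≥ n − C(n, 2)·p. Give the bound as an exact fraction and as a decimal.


E[|E(G)|] = C(88, 2)·p = 3828 · (1/616) = 87/14.
E[α(G)] ≥ n − E[|E(G)|] = 88 − 87/14 = 1145/14.
Numerically: ≈ 81.78571.
(This is only a lower bound; the true E[α(G)] may be larger.)

E[α(G)] ≥ 1145/14 ≈ 81.78571.


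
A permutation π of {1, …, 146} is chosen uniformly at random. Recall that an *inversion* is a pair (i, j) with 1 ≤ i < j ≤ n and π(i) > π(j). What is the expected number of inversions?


Write X = Σ X_I over the C(146, 2) = 10585 pairs i < j, with X_I the indicator of one inversion.
There are 10585 indicators.
For each fixed pair i < j, the values π(i) and π(j) are two distinct elements of {1, …, 146} in uniformly random order; by symmetry P[π(i) > π(j)] = 1/2.
By linearity: E[X] = 10585 · (1/2) = C(146, 2) · (1/2) = 10585/2 = 10585/2 ≈ 5292.5000.

E[X] = 10585/2 = 5292.5000.


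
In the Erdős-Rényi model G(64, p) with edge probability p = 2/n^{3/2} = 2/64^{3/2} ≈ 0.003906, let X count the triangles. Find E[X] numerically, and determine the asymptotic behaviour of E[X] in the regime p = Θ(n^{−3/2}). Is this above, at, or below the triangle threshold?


Number of potential triangles: C(64, 3) = 41664.
Each occurs with probability p³ ≈ (0.003906)³ ≈ 5.960464e-08.
By linearity: E[X] = C(64, 3)·p³ ≈ 41664 · 5.960464e-08 ≈ 0.0025.
Since α = 3/2 > 1, p = c/n^{3/2} = o(1/n) is below the triangle threshold p ~ 1/n. Asymptotically E[X] ~ (c³/6)·n^{3(1−α)} = (2³/6)·n^{-1.5} → 0, so by Markov's inequality G has no triangles w.h.p.

E[X] ≈ 0.0025; in regime p = Θ(1/n^{3/2}) E[X] tends to 0 (below the triangle threshold p ~ 1/n).


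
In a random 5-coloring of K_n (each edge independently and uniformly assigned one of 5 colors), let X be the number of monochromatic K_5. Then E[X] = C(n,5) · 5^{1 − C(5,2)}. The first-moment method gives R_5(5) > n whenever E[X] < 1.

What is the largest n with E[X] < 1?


We need C(n, 5) · 5^{1 − 10} < 1, i.e. C(n, 5) < 5^{10 − 1} = 1953125.
Check values of n near the boundary:
  n = 48: C(48, 5) = 1712304; 1712304 < 1953125? YES
  n = 49: C(49, 5) = 1906884; 1906884 < 1953125? YES
  n = 50: C(50, 5) = 2118760; 2118760 < 1953125? NO
  n = 51: C(51, 5) = 2349060; 2349060 < 1953125? NO
  n = 52: C(52, 5) = 2598960; 2598960 < 1953125? NO
The largest n with C(n, 5) < 1953125 is n = 49 (where E[X] = 1906884/1953125 ≈ 0.976). Hence R_5(5) > 49, i.e. R_5(5) ≥ 50.

Largest n = 49; hence R_5(5) > 49.


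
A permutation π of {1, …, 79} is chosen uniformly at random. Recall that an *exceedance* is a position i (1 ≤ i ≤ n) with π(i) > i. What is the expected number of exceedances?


Write X = Σ_{i=1}^{79} X_i, where X_i = 1_{π(i) > i}.
For each fixed i, π(i) is uniform over {1, …, 79} (marginal of a uniform permutation), so P[π(i) > i] = (n − i)/n. Summing: Σ_{i=1}^{79} (n − i)/n = (0 + 1 + … + 78)/79 = 79(79 − 1)/(2·79) = (79 − 1)/2.
Hence E[X] = Σ_{i=1}^{79} (79 − i)/79 = 39 ≈ 39.00000.

E[X] = 39 = 39.00000.


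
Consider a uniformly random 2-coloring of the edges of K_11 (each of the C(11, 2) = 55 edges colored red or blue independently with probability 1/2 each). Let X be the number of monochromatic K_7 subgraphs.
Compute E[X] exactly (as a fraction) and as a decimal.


Let X = Σ_S X_S over the C(11, 7) = 330 subsets S of size 7, where X_S = 1 if the K_7 on S is monochromatic.
For a fixed S, the K_7 on S has C(7, 2) = 21 edges. P[all 21 edges red] = (1/2)^21, and likewise for blue, so P[monochromatic] = 2·(1/2)^21 = 2^{1 − 21} = 1/1048576.
Summing: E[X] = C(11, 7) · 2^{1 − 21} = 330 · 1/1048576 = 165/524288.
Numerically: E[X] ≈ 0.0003.

E[X] = C(11,7)·2^(1−C(7,2)) = 165/524288 ≈ 0.0003.


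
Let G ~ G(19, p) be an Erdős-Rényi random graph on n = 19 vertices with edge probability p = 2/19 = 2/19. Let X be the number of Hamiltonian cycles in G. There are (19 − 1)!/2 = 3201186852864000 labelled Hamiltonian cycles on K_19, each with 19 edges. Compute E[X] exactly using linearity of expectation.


K_19 has (19 − 1)!/2 = 3201186852864000 labelled Hamiltonian cycles.
For each such Hamiltonian cycle H, let X_H = 1 if all 19 edges of H are present in G. Then P[X_H = 1] = p^{19} = (2/19)^{19} = 524288/1978419655660313589123979.
By linearity: E[X] = Σ_H E[X_H] = 3201186852864000 · p^{19} = 3201186852864000 · 524288/1978419655660313589123979 = 1678343852714360832000/1978419655660313589123979.
Numerically: E[X] ≈ 0.000848326.

E[X] = 3201186852864000 · (2/19)^{19} = 1678343852714360832000/1978419655660313589123979 ≈ 0.000848326.


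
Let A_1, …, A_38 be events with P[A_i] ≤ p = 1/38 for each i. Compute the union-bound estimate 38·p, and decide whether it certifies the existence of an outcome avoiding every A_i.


Union bound: P[∪_{i=1}^{38} A_i] ≤ Σ_i P[A_i] ≤ 38·p = 38·(1/38) = 1.
Numerically: 1 ≈ 1.00000.
Is 1 < 1? NO.
Since the bound 1 is ≥ 1, the union bound is uninformative here; it does NOT by itself certify existence.

38·p = 1 ≈ 1.00000; existence NOT certified by the union bound.


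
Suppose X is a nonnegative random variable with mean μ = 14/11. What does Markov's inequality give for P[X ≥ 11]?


μ = E[X] = 14/11, a = 11.
Markov: P[X ≥ 11] ≤ μ/a = (14/11)/11 = 14/121.
Numerically: ≈ 0.115702.
(Since a = 11 > μ = 1.272727, the bound 14/121 is < 1 and informative.)

P[X ≥ 11] ≤ 14/121 ≈ 0.115702.


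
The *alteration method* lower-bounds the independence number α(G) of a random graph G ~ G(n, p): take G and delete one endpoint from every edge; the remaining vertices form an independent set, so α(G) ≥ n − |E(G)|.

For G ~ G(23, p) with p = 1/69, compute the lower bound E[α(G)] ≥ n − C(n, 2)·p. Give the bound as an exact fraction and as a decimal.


E[|E(G)|] = C(23, 2)·p = 253 · (1/69) = 11/3.
E[α(G)] ≥ n − E[|E(G)|] = 23 − 11/3 = 58/3.
Numerically: ≈ 19.333333.
(This is only a lower bound; the true E[α(G)] may be larger.)

E[α(G)] ≥ 58/3 ≈ 19.333333.


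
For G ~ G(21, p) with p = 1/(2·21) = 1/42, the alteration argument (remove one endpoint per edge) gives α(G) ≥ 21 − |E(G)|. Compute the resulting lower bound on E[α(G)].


E[|E(G)|] = C(21, 2)·p = 210 · (1/42) = 5.
E[α(G)] ≥ n − E[|E(G)|] = 21 − 5 = 16.
Numerically: ≈ 16.000000.
(This is only a lower bound; the true E[α(G)] may be larger.)

E[α(G)] ≥ 16 ≈ 16.000000.


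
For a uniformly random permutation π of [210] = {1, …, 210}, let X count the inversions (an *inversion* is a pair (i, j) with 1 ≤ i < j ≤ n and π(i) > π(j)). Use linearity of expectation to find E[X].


Write X = Σ X_I over the C(210, 2) = 21945 pairs i < j, with X_I the indicator of one inversion.
There are 21945 indicators.
For each fixed pair i < j, the values π(i) and π(j) are two distinct elements of {1, …, 210} in uniformly random order; by symmetry P[π(i) > π(j)] = 1/2.
By linearity: E[X] = 21945 · (1/2) = C(210, 2) · (1/2) = 21945/2 = 21945/2 ≈ 10972.500000.

E[X] = 21945/2 = 10972.500000.


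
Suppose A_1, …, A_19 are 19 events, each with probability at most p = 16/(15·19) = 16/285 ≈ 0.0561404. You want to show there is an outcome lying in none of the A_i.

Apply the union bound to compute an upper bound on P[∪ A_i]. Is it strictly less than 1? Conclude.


Union bound: P[∪_{i=1}^{19} A_i] ≤ Σ_i P[A_i] ≤ 19·p = 19·(16/285) = 16/15.
Numerically: 16/15 ≈ 1.0666667.
Is 16/15 < 1? NO.
Since the bound 16/15 is ≥ 1, the union bound is uninformative here; it does NOT by itself certify existence.

19·p = 16/15 ≈ 1.0666667; existence NOT certified by the union bound.


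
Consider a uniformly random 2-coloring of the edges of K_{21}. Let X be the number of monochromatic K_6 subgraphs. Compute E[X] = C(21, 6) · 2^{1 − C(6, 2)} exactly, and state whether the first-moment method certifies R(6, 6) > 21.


E[X] = C(21, 6) · 2^{1 − 15} = 54264 · 2^{−14} = 54264/16384.
As a reduced fraction: E[X] = 6783/2048 ≈ 3.3120.
Is E[X] < 1? NO.
Since E[X] ≥ 1, the first-moment bound is inconclusive at n = 21; it does NOT by itself certify R(6, 6) > 21.

E[X] = 6783/2048 ≈ 3.3120; E[X] ≥ 1; first-moment method inconclusive here.


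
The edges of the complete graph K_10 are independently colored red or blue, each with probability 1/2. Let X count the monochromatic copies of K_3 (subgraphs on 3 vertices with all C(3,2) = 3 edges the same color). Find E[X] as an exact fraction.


Let X = Σ_S X_S over the C(10, 3) = 120 subsets S of size 3, where X_S = 1 if the K_3 on S is monochromatic.
For a fixed S, the K_3 on S has C(3, 2) = 3 edges. P[all 3 edges red] = (1/2)^3, and likewise for blue, so P[monochromatic] = 2·(1/2)^3 = 2^{1 − 3} = 1/4.
Summing: E[X] = C(10, 3) · 2^{1 − 3} = 120 · 1/4 = 30.
Numerically: E[X] ≈ 30.000000.

E[X] = C(10,3)·2^(1−C(3,2)) = 30 ≈ 30.000000.


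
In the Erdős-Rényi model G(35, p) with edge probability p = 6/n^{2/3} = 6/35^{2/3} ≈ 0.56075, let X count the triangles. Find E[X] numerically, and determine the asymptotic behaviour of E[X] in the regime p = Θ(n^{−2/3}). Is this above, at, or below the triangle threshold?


Number of potential triangles: C(35, 3) = 6545.
Each occurs with probability p³ ≈ (0.56075)³ ≈ 1.7632653e-01.
By linearity: E[X] = C(35, 3)·p³ ≈ 6545 · 1.7632653e-01 ≈ 1154.05714.
Since α = 2/3 < 1, p = c/n^{2/3} ≫ 1/n is above the triangle threshold p ~ 1/n. Asymptotically E[X] ~ (c³/6)·n^{3(1−α)} = (6³/6)·n^{1} → ∞; triangles are abundant w.h.p.

E[X] ≈ 1154.05714; in regime p = Θ(1/n^{2/3}) E[X] diverges (above the triangle threshold p ~ 1/n).


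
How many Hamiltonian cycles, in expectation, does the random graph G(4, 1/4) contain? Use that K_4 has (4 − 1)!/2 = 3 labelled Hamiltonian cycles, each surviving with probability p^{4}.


K_4 has (4 − 1)!/2 = 3 labelled Hamiltonian cycles.
For each such Hamiltonian cycle H, let X_H = 1 if all 4 edges of H are present in G. Then P[X_H = 1] = p^{4} = (1/4)^{4} = 1/256.
By linearity: E[X] = Σ_H E[X_H] = 3 · p^{4} = 3 · 1/256 = 3/256.
Numerically: E[X] ≈ 0.0117188.

E[X] = 3 · (1/4)^{4} = 3/256 ≈ 0.0117188.


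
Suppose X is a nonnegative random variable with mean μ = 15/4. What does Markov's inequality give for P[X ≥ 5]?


μ = E[X] = 15/4, a = 5.
Markov: P[X ≥ 5] ≤ μ/a = (15/4)/5 = 3/4.
Numerically: ≈ 0.7500.
(Since a = 5 > μ = 3.7500, the bound 3/4 is < 1 and informative.)

P[X ≥ 5] ≤ 3/4 ≈ 0.7500.


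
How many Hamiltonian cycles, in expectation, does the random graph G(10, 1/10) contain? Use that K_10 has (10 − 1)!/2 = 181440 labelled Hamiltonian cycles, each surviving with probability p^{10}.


K_10 has (10 − 1)!/2 = 181440 labelled Hamiltonian cycles.
For each such Hamiltonian cycle H, let X_H = 1 if all 10 edges of H are present in G. Then P[X_H = 1] = p^{10} = (1/10)^{10} = 1/10000000000.
Summing the indicators: E[X] = Σ_H E[X_H] = 181440 · p^{10} = 181440 · 1/10000000000 = 567/31250000.
Numerically: E[X] ≈ 1.81e-05.

E[X] = 181440 · (1/10)^{10} = 567/31250000 ≈ 1.81e-05.


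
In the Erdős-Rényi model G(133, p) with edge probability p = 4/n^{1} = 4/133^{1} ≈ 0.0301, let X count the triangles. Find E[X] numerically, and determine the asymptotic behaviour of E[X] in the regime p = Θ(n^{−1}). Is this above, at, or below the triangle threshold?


Number of potential triangles: C(133, 3) = 383306.
Each occurs with probability p³ ≈ (0.0301)³ ≈ 2.72035e-05.
By linearity: E[X] = C(133, 3)·p³ ≈ 383306 · 2.72035e-05 ≈ 10.427.
Here α = 1, so p = 4/n is exactly at the triangle threshold p ~ 1/n. Asymptotically E[X] → c³/6 = 4³/6 = 32/3 ≈ 10.667, a bounded constant. In this regime the triangle count is asymptotically Poisson(c³/6).

E[X] ≈ 10.427; in regime p = Θ(1/n^{1}) E[X] stays bounded (at the triangle threshold p ~ 1/n).


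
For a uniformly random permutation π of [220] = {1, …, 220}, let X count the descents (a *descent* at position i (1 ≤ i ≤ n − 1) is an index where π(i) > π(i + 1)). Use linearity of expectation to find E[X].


Write X = Σ X_I over i = 1, …, 219, with X_I the indicator of one descent.
There are 219 indicators.
For each fixed i, the pair (π(i), π(i+1)) is a uniformly random ordered pair of distinct values from {1, …, 220}; by symmetry P[π(i) > π(i+1)] = 1/2.
By linearity: E[X] = 219 · (1/2) = (220 − 1) · (1/2) = 219/2 ≈ 109.5000.

E[X] = 219/2 = 109.5000.


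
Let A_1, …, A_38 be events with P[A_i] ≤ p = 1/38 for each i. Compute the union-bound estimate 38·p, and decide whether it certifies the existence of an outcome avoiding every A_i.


Union bound: P[∪_{i=1}^{38} A_i] ≤ Σ_i P[A_i] ≤ 38·p = 38·(1/38) = 1.
Numerically: 1 ≈ 1.000000.
Is 1 < 1? NO.
Since the bound 1 is ≥ 1, the union bound is uninformative here; it does NOT by itself certify existence.

38·p = 1 ≈ 1.000000; existence NOT certified by the union bound.


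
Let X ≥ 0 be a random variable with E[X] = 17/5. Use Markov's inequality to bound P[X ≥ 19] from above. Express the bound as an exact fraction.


μ = E[X] = 17/5, a = 19.
Markov: P[X ≥ 19] ≤ μ/a = (17/5)/19 = 17/95.
Numerically: ≈ 0.17895.
(Since a = 19 > μ = 3.40000, the bound 17/95 is < 1 and informative.)

P[X ≥ 19] ≤ 17/95 ≈ 0.17895.


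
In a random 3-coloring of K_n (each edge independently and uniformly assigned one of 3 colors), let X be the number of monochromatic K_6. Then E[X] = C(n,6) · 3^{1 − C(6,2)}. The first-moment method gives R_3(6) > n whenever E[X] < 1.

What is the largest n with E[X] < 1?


We need C(n, 6) · 3^{1 − 15} < 1, i.e. C(n, 6) < 3^{15 − 1} = 4782969.
Check values of n near the boundary:
  n = 40: C(40, 6) = 3838380; 3838380 < 4782969? YES
  n = 41: C(41, 6) = 4496388; 4496388 < 4782969? YES
  n = 42: C(42, 6) = 5245786; 5245786 < 4782969? NO
  n = 43: C(43, 6) = 6096454; 6096454 < 4782969? NO
  n = 44: C(44, 6) = 7059052; 7059052 < 4782969? NO
The largest n with C(n, 6) < 4782969 is n = 41 (where E[X] = 1498796/1594323 ≈ 0.940083). Hence R_3(6) > 41, i.e. R_3(6) ≥ 42.

Largest n = 41; hence R_3(6) > 41.


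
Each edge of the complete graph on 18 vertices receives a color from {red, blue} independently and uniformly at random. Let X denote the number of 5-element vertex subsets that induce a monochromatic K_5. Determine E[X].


Let X = Σ_S X_S over the C(18, 5) = 8568 subsets S of size 5, where X_S = 1 if the K_5 on S is monochromatic.
For a fixed S, the K_5 on S has C(5, 2) = 10 edges. P[all 10 edges red] = (1/2)^10, and likewise for blue, so P[monochromatic] = 2·(1/2)^10 = 2^{1 − 10} = 1/512.
Summing: E[X] = C(18, 5) · 2^{1 − 10} = 8568 · 1/512 = 1071/64.
Numerically: E[X] ≈ 16.734.

E[X] = C(18,5)·2^(1−C(5,2)) = 1071/64 ≈ 16.734.


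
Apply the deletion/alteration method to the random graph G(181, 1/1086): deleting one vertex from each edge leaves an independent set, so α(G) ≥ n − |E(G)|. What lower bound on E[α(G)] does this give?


E[|E(G)|] = C(181, 2)·p = 16290 · (1/1086) = 15.
E[α(G)] ≥ n − E[|E(G)|] = 181 − 15 = 166.
Numerically: ≈ 166.000.
(This is only a lower bound; the true E[α(G)] may be larger.)

E[α(G)] ≥ 166 ≈ 166.000.


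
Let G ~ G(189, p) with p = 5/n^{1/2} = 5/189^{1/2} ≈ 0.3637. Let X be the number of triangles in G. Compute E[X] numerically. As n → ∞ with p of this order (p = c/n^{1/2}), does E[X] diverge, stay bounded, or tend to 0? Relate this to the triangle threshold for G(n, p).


Number of potential triangles: C(189, 3) = 1107414.
Each occurs with probability p³ ≈ (0.3637)³ ≈ 4.8108000e-02.
By linearity: E[X] = C(189, 3)·p³ ≈ 1107414 · 4.8108000e-02 ≈ 53275.47326.
Since α = 1/2 < 1, p = c/n^{1/2} ≫ 1/n is above the triangle threshold p ~ 1/n. Asymptotically E[X] ~ (c³/6)·n^{3(1−α)} = (5³/6)·n^{1.5} → ∞; triangles are abundant w.h.p.

E[X] ≈ 53275.47326; in regime p = Θ(1/n^{1/2}) E[X] diverges (above the triangle threshold p ~ 1/n).


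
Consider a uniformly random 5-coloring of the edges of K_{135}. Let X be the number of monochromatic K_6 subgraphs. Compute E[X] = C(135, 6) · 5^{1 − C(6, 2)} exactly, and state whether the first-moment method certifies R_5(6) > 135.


E[X] = C(135, 6) · 5^{1 − 15} = 7511839335 · 5^{−14} = 7511839335/6103515625.
As a reduced fraction: E[X] = 1502367867/1220703125 ≈ 1.2307398.
Is E[X] < 1? NO.
Since E[X] ≥ 1, the first-moment bound is inconclusive at n = 135; it does NOT by itself certify R_5(6) > 135.

E[X] = 1502367867/1220703125 ≈ 1.2307398; E[X] ≥ 1; first-moment method inconclusive here.


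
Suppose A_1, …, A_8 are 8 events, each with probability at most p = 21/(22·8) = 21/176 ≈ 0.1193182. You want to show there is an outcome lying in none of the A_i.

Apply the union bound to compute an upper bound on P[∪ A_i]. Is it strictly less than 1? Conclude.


Union bound: P[∪_{i=1}^{8} A_i] ≤ Σ_i P[A_i] ≤ 8·p = 8·(21/176) = 21/22.
Numerically: 21/22 ≈ 0.9545455.
Is 21/22 < 1? YES.
Since P[∪ A_i] ≤ 21/22 < 1, the complement has P[∩ A_i^c] ≥ 1 − 21/22 = 1/22 > 0, so some outcome avoids every A_i.

8·p = 21/22 ≈ 0.9545455; existence CERTIFIED by the union bound.


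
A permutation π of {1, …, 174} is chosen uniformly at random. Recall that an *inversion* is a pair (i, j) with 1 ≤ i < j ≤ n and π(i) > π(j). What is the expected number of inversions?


Write X = Σ X_I over the C(174, 2) = 15051 pairs i < j, with X_I the indicator of one inversion.
There are 15051 indicators.
For each fixed pair i < j, the values π(i) and π(j) are two distinct elements of {1, …, 174} in uniformly random order; by symmetry P[π(i) > π(j)] = 1/2.
By linearity: E[X] = 15051 · (1/2) = C(174, 2) · (1/2) = 15051/2 = 15051/2 ≈ 7525.5000.

E[X] = 15051/2 = 7525.5000.


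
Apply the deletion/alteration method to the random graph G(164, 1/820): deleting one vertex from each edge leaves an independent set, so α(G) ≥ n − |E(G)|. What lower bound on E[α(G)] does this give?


E[|E(G)|] = C(164, 2)·p = 13366 · (1/820) = 163/10.
E[α(G)] ≥ n − E[|E(G)|] = 164 − 163/10 = 1477/10.
Numerically: ≈ 147.700.
(This is only a lower bound; the true E[α(G)] may be larger.)

E[α(G)] ≥ 1477/10 ≈ 147.700.


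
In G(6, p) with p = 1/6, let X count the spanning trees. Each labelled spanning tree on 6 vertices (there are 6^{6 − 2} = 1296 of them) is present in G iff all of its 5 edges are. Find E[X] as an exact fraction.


K_6 has 6^{6 − 2} = 1296 labelled spanning trees.
For each such spanning tree H, let X_H = 1 if all 5 edges of H are present in G. Then P[X_H = 1] = p^{5} = (1/6)^{5} = 1/7776.
By linearity: E[X] = Σ_H E[X_H] = 1296 · p^{5} = 1296 · 1/7776 = 1/6.
Numerically: E[X] ≈ 0.1667.

E[X] = 1296 · (1/6)^{5} = 1/6 ≈ 0.1667.


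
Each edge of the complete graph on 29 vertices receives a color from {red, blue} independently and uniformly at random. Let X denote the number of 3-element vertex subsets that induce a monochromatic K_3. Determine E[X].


Let X = Σ_S X_S over the C(29, 3) = 3654 subsets S of size 3, where X_S = 1 if the K_3 on S is monochromatic.
For a fixed S, the K_3 on S has C(3, 2) = 3 edges. P[all 3 edges red] = (1/2)^3, and likewise for blue, so P[monochromatic] = 2·(1/2)^3 = 2^{1 − 3} = 1/4.
By linearity of expectation: E[X] = C(29, 3) · 2^{1 − 3} = 3654 · 1/4 = 1827/2.
Numerically: E[X] ≈ 913.500000.

E[X] = C(29,3)·2^(1−C(3,2)) = 1827/2 ≈ 913.500000.


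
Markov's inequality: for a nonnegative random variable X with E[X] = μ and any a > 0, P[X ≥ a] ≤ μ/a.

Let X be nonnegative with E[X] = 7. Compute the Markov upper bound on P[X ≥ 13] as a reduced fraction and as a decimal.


μ = E[X] = 7, a = 13.
Markov: P[X ≥ 13] ≤ μ/a = (7)/13 = 7/13.
Numerically: ≈ 0.538462.
(Since a = 13 > μ = 7.000000, the bound 7/13 is < 1 and informative.)

P[X ≥ 13] ≤ 7/13 ≈ 0.538462.


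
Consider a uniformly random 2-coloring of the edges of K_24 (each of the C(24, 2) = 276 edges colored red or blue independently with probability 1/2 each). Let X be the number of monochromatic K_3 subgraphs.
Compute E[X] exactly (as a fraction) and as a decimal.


Let X = Σ_S X_S over the C(24, 3) = 2024 subsets S of size 3, where X_S = 1 if the K_3 on S is monochromatic.
For a fixed S, the K_3 on S has C(3, 2) = 3 edges. P[all 3 edges red] = (1/2)^3, and likewise for blue, so P[monochromatic] = 2·(1/2)^3 = 2^{1 − 3} = 1/4.
By linearity of expectation: E[X] = C(24, 3) · 2^{1 − 3} = 2024 · 1/4 = 506.
Numerically: E[X] ≈ 506.0000.

E[X] = C(24,3)·2^(1−C(3,2)) = 506 ≈ 506.0000.


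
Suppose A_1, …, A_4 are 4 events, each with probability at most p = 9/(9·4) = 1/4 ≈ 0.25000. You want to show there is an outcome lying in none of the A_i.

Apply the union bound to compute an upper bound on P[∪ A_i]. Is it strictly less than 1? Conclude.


Union bound: P[∪_{i=1}^{4} A_i] ≤ Σ_i P[A_i] ≤ 4·p = 4·(1/4) = 1.
Numerically: 1 ≈ 1.00000.
Is 1 < 1? NO.
Since the bound 1 is ≥ 1, the union bound is uninformative here; it does NOT by itself certify existence.

4·p = 1 ≈ 1.00000; existence NOT certified by the union bound.


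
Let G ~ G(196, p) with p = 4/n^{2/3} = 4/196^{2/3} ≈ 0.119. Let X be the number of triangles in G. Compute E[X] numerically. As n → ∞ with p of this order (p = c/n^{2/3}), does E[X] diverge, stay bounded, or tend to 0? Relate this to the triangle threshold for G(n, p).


Number of potential triangles: C(196, 3) = 1235780.
Each occurs with probability p³ ≈ (0.119)³ ≈ 1.66597e-03.
By linearity: E[X] = C(196, 3)·p³ ≈ 1235780 · 1.66597e-03 ≈ 2058.776.
Since α = 2/3 < 1, p = c/n^{2/3} ≫ 1/n is above the triangle threshold p ~ 1/n. Asymptotically E[X] ~ (c³/6)·n^{3(1−α)} = (4³/6)·n^{1} → ∞; triangles are abundant w.h.p.

E[X] ≈ 2058.776; in regime p = Θ(1/n^{2/3}) E[X] diverges (above the triangle threshold p ~ 1/n).


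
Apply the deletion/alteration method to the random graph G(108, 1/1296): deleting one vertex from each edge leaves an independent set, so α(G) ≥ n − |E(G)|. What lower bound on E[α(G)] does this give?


E[|E(G)|] = C(108, 2)·p = 5778 · (1/1296) = 107/24.
E[α(G)] ≥ n − E[|E(G)|] = 108 − 107/24 = 2485/24.
Numerically: ≈ 103.54167.
(This is only a lower bound; the true E[α(G)] may be larger.)

E[α(G)] ≥ 2485/24 ≈ 103.54167.


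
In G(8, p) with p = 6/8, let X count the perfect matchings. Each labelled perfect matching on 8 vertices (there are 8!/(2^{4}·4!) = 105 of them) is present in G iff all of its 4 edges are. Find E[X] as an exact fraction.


K_8 has 8!/(2^{4}·4!) = 105 labelled perfect matchings.
For each such perfect matching H, let X_H = 1 if all 4 edges of H are present in G. Then P[X_H = 1] = p^{4} = (3/4)^{4} = 81/256.
Summing the indicators: E[X] = Σ_H E[X_H] = 105 · p^{4} = 105 · 81/256 = 8505/256.
Numerically: E[X] ≈ 33.2.

E[X] = 105 · (3/4)^{4} = 8505/256 ≈ 33.2.


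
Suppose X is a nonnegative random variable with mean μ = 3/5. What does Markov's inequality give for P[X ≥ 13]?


μ = E[X] = 3/5, a = 13.
Markov: P[X ≥ 13] ≤ μ/a = (3/5)/13 = 3/65.
Numerically: ≈ 0.0462.
(Since a = 13 > μ = 0.6000, the bound 3/65 is < 1 and informative.)

P[X ≥ 13] ≤ 3/65 ≈ 0.0462.


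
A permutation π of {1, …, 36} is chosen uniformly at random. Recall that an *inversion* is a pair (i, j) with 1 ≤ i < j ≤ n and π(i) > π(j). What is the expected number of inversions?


Write X = Σ X_I over the C(36, 2) = 630 pairs i < j, with X_I the indicator of one inversion.
There are 630 indicators.
For each fixed pair i < j, the values π(i) and π(j) are two distinct elements of {1, …, 36} in uniformly random order; by symmetry P[π(i) > π(j)] = 1/2.
By linearity: E[X] = 630 · (1/2) = C(36, 2) · (1/2) = 630/2 = 315 ≈ 315.0000.

E[X] = 315 = 315.0000.


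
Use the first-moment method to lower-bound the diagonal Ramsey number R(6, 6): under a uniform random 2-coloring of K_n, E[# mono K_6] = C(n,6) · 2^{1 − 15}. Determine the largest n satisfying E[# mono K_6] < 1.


We need C(n, 6) · 2^{1 − 15} < 1, i.e. C(n, 6) < 2^{15 − 1} = 16384.
Check values of n near the boundary:
  n = 16: C(16, 6) = 8008; 8008 < 16384? YES
  n = 17: C(17, 6) = 12376; 12376 < 16384? YES
  n = 18: C(18, 6) = 18564; 18564 < 16384? NO
The largest n with C(n, 6) < 16384 is n = 17 (where E[X] = 1547/2048 ≈ 0.755). Hence R(6, 6) > 17, i.e. R(6, 6) ≥ 18.

Largest n = 17; hence R(6, 6) > 17.
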